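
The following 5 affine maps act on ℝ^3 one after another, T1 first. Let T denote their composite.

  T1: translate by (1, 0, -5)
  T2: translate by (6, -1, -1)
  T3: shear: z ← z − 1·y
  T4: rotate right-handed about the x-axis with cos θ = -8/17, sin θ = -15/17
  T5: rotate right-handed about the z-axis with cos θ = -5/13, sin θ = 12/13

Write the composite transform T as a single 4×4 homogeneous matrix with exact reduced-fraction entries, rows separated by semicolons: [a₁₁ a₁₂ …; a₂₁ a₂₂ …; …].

T = [-5/13 276/221 -180/221 209/221; 12/13 115/221 -75/221 1763/221; 0 -7/17 -8/17 55/17; 0 0 0 1]

T1 = [1 0 0 1; 0 1 0 0; 0 0 1 -5; 0 0 0 1]
T2·T1 = [1 0 0 7; 0 1 0 -1; 0 0 1 -6; 0 0 0 1]
T3·…·T1 = [1 0 0 7; 0 1 0 -1; 0 -1 1 -5; 0 0 0 1]
T4·…·T1 = [1 0 0 7; 0 -23/17 15/17 -67/17; 0 -7/17 -8/17 55/17; 0 0 0 1]
T5·…·T1 = [-5/13 276/221 -180/221 209/221; 12/13 115/221 -75/221 1763/221; 0 -7/17 -8/17 55/17; 0 0 0 1]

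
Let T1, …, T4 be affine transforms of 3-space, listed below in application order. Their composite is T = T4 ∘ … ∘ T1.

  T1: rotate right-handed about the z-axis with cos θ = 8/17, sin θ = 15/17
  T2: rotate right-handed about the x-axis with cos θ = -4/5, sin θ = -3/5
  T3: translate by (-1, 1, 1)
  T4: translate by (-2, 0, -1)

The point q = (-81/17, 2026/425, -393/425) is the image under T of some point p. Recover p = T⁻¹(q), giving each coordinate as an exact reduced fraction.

p = (-3, 2/5, 3)

T1 = [8/17 -15/17 0 0; 15/17 8/17 0 0; 0 0 1 0; 0 0 0 1]
T2·T1 = [8/17 -15/17 0 0; -12/17 -32/85 3/5 0; -9/17 -24/85 -4/5 0; 0 0 0 1]
T3·…·T1 = [8/17 -15/17 0 -1; -12/17 -32/85 3/5 1; -9/17 -24/85 -4/5 1; 0 0 0 1]
T4·…·T1 = [8/17 -15/17 0 -3; -12/17 -32/85 3/5 1; -9/17 -24/85 -4/5 0; 0 0 0 1]
det M = 1; M⁻¹ = [8/17 -12/17 -9/17 36/17; -15/17 -32/85 -24/85 -193/85; 0 3/5 -4/5 -3/5; 0 0 0 1]
M⁻¹ · (-81/17, 2026/425, -393/425)ᵀ = (-3, 2/5, 3)ᵀ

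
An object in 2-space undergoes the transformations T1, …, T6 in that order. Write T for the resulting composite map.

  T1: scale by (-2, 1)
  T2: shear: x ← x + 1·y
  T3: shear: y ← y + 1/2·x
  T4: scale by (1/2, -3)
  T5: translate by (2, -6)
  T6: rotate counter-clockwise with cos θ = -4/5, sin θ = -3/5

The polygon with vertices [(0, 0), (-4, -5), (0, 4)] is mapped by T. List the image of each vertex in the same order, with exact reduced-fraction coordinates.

T1 scale by (-2, 1): (0, 0) → (0, 0); (-4, -5) → (8, -5); (0, 4) → (0, 4)
T2 shear: x ← x + 1·y: (0, 0) → (0, 0); (8, -5) → (3, -5); (0, 4) → (4, 4)
T3 shear: y ← y + 1/2·x: (0, 0) → (0, 0); (3, -5) → (3, -7/2); (4, 4) → (4, 6)
T4 scale by (1/2, -3): (0, 0) → (0, 0); (3, -7/2) → (3/2, 21/2); (4, 6) → (2, -18)
T5 translate by (2, -6): (0, 0) → (2, -6); (3/2, 21/2) → (7/2, 9/2); (2, -18) → (4, -24)
T6 rotate counter-clockwise with cos θ = -4/5, sin θ = -3/5: (2, -6) → (-26/5, 18/5); (7/2, 9/2) → (-1/10, -57/10); (4, -24) → (-88/5, 84/5)

image vertices: (-26/5, 18/5), (-1/10, -57/10), (-88/5, 84/5)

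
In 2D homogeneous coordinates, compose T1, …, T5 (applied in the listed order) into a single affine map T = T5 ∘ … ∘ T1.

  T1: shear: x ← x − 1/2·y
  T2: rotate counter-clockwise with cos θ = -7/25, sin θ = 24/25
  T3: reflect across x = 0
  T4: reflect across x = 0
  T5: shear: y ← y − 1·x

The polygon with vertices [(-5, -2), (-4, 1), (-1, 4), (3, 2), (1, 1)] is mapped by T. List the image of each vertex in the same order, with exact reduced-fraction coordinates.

T1 shear: x ← x − 1/2·y: (-5, -2) → (-4, -2); (-4, 1) → (-9/2, 1); (-1, 4) → (-3, 4); (3, 2) → (2, 2); (1, 1) → (1/2, 1)
T2 rotate counter-clockwise with cos θ = -7/25, sin θ = 24/25: (-4, -2) → (76/25, -82/25); (-9/2, 1) → (3/10, -23/5); (-3, 4) → (-3, -4); (2, 2) → (-62/25, 34/25); (1/2, 1) → (-11/10, 1/5)
T3 reflect across x = 0: (76/25, -82/25) → (-76/25, -82/25); (3/10, -23/5) → (-3/10, -23/5); (-3, -4) → (3, -4); (-62/25, 34/25) → (62/25, 34/25); (-11/10, 1/5) → (11/10, 1/5)
T4 reflect across x = 0: (-76/25, -82/25) → (76/25, -82/25); (-3/10, -23/5) → (3/10, -23/5); (3, -4) → (-3, -4); (62/25, 34/25) → (-62/25, 34/25); (11/10, 1/5) → (-11/10, 1/5)
T5 shear: y ← y − 1·x: (76/25, -82/25) → (76/25, -158/25); (3/10, -23/5) → (3/10, -49/10); (-3, -4) → (-3, -1); (-62/25, 34/25) → (-62/25, 96/25); (-11/10, 1/5) → (-11/10, 13/10)

image vertices: (76/25, -158/25), (3/10, -49/10), (-3, -1), (-62/25, 96/25), (-11/10, 13/10)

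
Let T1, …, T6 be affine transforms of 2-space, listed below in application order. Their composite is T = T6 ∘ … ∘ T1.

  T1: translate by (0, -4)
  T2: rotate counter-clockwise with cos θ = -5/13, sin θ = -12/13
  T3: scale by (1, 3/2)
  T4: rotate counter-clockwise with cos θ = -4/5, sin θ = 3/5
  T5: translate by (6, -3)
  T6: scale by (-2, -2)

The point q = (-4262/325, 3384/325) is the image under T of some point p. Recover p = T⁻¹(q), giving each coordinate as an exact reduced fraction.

p = (-1/5, 2)

T1 = [1 0 0; 0 1 -4; 0 0 1]
T2·T1 = [-5/13 12/13 -48/13; -12/13 -5/13 20/13; 0 0 1]
T3·…·T1 = [-5/13 12/13 -48/13; -18/13 -15/26 30/13; 0 0 1]
T4·…·T1 = [74/65 -51/130 102/65; 57/65 66/65 -264/65; 0 0 1]
T5·…·T1 = [74/65 -51/130 492/65; 57/65 66/65 -459/65; 0 0 1]
T6·…·T1 = [-148/65 51/65 -984/65; -114/65 -132/65 918/65; 0 0 1]
det M = 6; M⁻¹ = [-22/65 -17/130 -213/65; 19/65 -74/195 636/65; 0 0 1]
M⁻¹ · (-4262/325, 3384/325)ᵀ = (-1/5, 2)ᵀ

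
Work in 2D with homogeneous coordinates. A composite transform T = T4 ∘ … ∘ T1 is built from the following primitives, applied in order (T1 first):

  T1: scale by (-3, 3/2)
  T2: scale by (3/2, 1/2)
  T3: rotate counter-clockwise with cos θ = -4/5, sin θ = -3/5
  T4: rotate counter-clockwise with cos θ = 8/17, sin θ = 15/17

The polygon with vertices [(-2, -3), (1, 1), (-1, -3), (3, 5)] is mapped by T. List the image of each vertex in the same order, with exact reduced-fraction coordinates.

T1 scale by (-3, 3/2): (-2, -3) → (6, -9/2); (1, 1) → (-3, 3/2); (-1, -3) → (3, -9/2); (3, 5) → (-9, 15/2)
T2 scale by (3/2, 1/2): (6, -9/2) → (9, -9/4); (-3, 3/2) → (-9/2, 3/4); (3, -9/2) → (9/2, -9/4); (-9, 15/2) → (-27/2, 15/4)
T3 rotate counter-clockwise with cos θ = -4/5, sin θ = -3/5: (9, -9/4) → (-171/20, -18/5); (-9/2, 3/4) → (81/20, 21/10); (9/2, -9/4) → (-99/20, -9/10); (-27/2, 15/4) → (261/20, 51/10)
T4 rotate counter-clockwise with cos θ = 8/17, sin θ = 15/17: (-171/20, -18/5) → (-72/85, -3141/340); (81/20, 21/10) → (9/170, 1551/340); (-99/20, -9/10) → (-261/170, -1629/340); (261/20, 51/10) → (279/170, 4731/340)

image vertices: (-72/85, -3141/340), (9/170, 1551/340), (-261/170, -1629/340), (279/170, 4731/340)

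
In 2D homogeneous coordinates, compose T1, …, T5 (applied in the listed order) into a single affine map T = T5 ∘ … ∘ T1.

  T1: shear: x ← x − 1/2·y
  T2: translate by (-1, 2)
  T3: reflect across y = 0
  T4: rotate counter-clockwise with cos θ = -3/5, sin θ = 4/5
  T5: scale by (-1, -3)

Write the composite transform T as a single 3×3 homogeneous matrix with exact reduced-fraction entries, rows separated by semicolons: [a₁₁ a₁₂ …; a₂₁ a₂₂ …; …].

T1 = [1 -1/2 0; 0 1 0; 0 0 1]
T2·T1 = [1 -1/2 -1; 0 1 2; 0 0 1]
T3·…·T1 = [1 -1/2 -1; 0 -1 -2; 0 0 1]
T4·…·T1 = [-3/5 11/10 11/5; 4/5 1/5 2/5; 0 0 1]
T5·…·T1 = [3/5 -11/10 -11/5; -12/5 -3/5 -6/5; 0 0 1]

T = [3/5 -11/10 -11/5; -12/5 -3/5 -6/5; 0 0 1]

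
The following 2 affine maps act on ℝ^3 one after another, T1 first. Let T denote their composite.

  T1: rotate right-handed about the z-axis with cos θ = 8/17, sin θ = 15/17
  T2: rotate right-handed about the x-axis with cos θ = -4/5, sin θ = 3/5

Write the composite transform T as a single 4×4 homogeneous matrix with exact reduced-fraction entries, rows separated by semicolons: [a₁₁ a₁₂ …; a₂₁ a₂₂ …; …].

T1 = [8/17 -15/17 0 0; 15/17 8/17 0 0; 0 0 1 0; 0 0 0 1]
T2·T1 = [8/17 -15/17 0 0; -12/17 -32/85 -3/5 0; 9/17 24/85 -4/5 0; 0 0 0 1]

T = [8/17 -15/17 0 0; -12/17 -32/85 -3/5 0; 9/17 24/85 -4/5 0; 0 0 0 1]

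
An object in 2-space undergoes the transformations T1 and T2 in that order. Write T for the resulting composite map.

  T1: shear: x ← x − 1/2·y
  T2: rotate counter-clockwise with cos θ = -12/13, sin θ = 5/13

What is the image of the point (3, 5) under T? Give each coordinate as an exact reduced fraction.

T(p) = (-31/13, -115/26)

T1 shear: x ← x − 1/2·y: (3, 5) → (1/2, 5)
T2 rotate counter-clockwise with cos θ = -12/13, sin θ = 5/13: (1/2, 5) → (-31/13, -115/26)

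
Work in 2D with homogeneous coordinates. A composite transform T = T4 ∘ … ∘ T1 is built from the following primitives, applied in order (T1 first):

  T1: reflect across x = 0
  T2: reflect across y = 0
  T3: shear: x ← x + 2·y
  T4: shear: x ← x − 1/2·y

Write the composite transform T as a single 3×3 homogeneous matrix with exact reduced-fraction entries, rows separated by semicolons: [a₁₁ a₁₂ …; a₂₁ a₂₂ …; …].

T = [-1 -3/2 0; 0 -1 0; 0 0 1]

T1 = [-1 0 0; 0 1 0; 0 0 1]
T2·T1 = [-1 0 0; 0 -1 0; 0 0 1]
T3·…·T1 = [-1 -2 0; 0 -1 0; 0 0 1]
T4·…·T1 = [-1 -3/2 0; 0 -1 0; 0 0 1]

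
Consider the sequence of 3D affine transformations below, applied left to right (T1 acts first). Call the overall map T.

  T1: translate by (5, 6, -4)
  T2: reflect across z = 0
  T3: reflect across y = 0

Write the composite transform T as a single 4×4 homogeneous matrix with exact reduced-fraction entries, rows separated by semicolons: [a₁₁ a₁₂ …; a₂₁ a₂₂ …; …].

T1 = [1 0 0 5; 0 1 0 6; 0 0 1 -4; 0 0 0 1]
T2·T1 = [1 0 0 5; 0 1 0 6; 0 0 -1 4; 0 0 0 1]
T3·…·T1 = [1 0 0 5; 0 -1 0 -6; 0 0 -1 4; 0 0 0 1]

T = [1 0 0 5; 0 -1 0 -6; 0 0 -1 4; 0 0 0 1]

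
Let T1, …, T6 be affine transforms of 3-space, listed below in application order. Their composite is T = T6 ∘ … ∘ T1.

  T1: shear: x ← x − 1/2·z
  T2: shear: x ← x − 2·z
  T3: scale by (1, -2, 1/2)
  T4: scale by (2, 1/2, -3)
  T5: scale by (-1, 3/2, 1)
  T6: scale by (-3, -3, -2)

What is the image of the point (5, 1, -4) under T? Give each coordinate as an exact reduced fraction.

T(p) = (90, 9/2, -12)

T1 shear: x ← x − 1/2·z: (5, 1, -4) → (7, 1, -4)
T2 shear: x ← x − 2·z: (7, 1, -4) → (15, 1, -4)
T3 scale by (1, -2, 1/2): (15, 1, -4) → (15, -2, -2)
T4 scale by (2, 1/2, -3): (15, -2, -2) → (30, -1, 6)
T5 scale by (-1, 3/2, 1): (30, -1, 6) → (-30, -3/2, 6)
T6 scale by (-3, -3, -2): (-30, -3/2, 6) → (90, 9/2, -12)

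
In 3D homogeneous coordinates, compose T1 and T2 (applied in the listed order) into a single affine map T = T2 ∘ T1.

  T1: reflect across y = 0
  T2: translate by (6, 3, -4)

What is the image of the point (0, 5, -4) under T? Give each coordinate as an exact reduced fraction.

T(p) = (6, -2, -8)

T1 reflect across y = 0: (0, 5, -4) → (0, -5, -4)
T2 translate by (6, 3, -4): (0, -5, -4) → (6, -2, -8)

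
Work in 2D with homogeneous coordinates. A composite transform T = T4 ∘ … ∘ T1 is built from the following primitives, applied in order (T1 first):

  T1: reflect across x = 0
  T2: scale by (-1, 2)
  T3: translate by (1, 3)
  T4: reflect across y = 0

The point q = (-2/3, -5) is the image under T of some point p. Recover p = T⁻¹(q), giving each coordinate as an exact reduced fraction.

p = (-5/3, 1)

T1 = [-1 0 0; 0 1 0; 0 0 1]
T2·T1 = [1 0 0; 0 2 0; 0 0 1]
T3·…·T1 = [1 0 1; 0 2 3; 0 0 1]
T4·…·T1 = [1 0 1; 0 -2 -3; 0 0 1]
det M = -2; M⁻¹ = [1 0 -1; 0 -1/2 -3/2; 0 0 1]
M⁻¹ · (-2/3, -5)ᵀ = (-5/3, 1)ᵀ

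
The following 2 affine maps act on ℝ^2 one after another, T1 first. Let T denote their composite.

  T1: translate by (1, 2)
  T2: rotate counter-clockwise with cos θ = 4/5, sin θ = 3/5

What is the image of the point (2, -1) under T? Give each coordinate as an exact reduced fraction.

T1 translate by (1, 2): (2, -1) → (3, 1)
T2 rotate counter-clockwise with cos θ = 4/5, sin θ = 3/5: (3, 1) → (9/5, 13/5)

T(p) = (9/5, 13/5)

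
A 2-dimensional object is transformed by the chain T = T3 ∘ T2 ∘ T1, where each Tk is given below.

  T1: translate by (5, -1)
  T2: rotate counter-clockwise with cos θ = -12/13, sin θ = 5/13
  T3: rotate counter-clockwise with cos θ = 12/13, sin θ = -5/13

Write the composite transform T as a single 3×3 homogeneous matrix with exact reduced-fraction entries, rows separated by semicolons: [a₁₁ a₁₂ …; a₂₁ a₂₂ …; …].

T1 = [1 0 5; 0 1 -1; 0 0 1]
T2·T1 = [-12/13 -5/13 -55/13; 5/13 -12/13 37/13; 0 0 1]
T3·…·T1 = [-119/169 -120/169 -475/169; 120/169 -119/169 719/169; 0 0 1]

T = [-119/169 -120/169 -475/169; 120/169 -119/169 719/169; 0 0 1]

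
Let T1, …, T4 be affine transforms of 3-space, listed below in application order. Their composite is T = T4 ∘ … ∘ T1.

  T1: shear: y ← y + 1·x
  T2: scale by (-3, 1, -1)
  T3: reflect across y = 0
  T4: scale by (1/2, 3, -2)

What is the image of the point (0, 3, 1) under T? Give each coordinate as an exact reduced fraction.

T1 shear: y ← y + 1·x: (0, 3, 1) → (0, 3, 1)
T2 scale by (-3, 1, -1): (0, 3, 1) → (0, 3, -1)
T3 reflect across y = 0: (0, 3, -1) → (0, -3, -1)
T4 scale by (1/2, 3, -2): (0, -3, -1) → (0, -9, 2)

T(p) = (0, -9, 2)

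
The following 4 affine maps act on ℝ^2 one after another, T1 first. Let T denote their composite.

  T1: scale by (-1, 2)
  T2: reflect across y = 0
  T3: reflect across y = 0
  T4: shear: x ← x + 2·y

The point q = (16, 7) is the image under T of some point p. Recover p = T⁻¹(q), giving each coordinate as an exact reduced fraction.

T1 = [-1 0 0; 0 2 0; 0 0 1]
T2·T1 = [-1 0 0; 0 -2 0; 0 0 1]
T3·…·T1 = [-1 0 0; 0 2 0; 0 0 1]
T4·…·T1 = [-1 4 0; 0 2 0; 0 0 1]
det M = -2; M⁻¹ = [-1 2 0; 0 1/2 0; 0 0 1]
M⁻¹ · (16, 7)ᵀ = (-2, 7/2)ᵀ

p = (-2, 7/2)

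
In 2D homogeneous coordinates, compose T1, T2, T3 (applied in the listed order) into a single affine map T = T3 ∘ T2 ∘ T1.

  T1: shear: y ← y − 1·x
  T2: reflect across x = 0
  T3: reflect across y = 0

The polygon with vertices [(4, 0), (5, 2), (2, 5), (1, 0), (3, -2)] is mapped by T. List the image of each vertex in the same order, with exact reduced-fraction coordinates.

image vertices: (-4, 4), (-5, 3), (-2, -3), (-1, 1), (-3, 5)

T1 shear: y ← y − 1·x: (4, 0) → (4, -4); (5, 2) → (5, -3); (2, 5) → (2, 3); (1, 0) → (1, -1); (3, -2) → (3, -5)
T2 reflect across x = 0: (4, -4) → (-4, -4); (5, -3) → (-5, -3); (2, 3) → (-2, 3); (1, -1) → (-1, -1); (3, -5) → (-3, -5)
T3 reflect across y = 0: (-4, -4) → (-4, 4); (-5, -3) → (-5, 3); (-2, 3) → (-2, -3); (-1, -1) → (-1, 1); (-3, -5) → (-3, 5)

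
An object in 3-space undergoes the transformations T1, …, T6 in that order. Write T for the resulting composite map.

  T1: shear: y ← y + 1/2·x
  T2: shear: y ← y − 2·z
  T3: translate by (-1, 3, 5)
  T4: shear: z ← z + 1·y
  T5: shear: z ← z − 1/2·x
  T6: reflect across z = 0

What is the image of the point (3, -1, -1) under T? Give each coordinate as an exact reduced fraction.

T(p) = (2, 11/2, -17/2)

T1 shear: y ← y + 1/2·x: (3, -1, -1) → (3, 1/2, -1)
T2 shear: y ← y − 2·z: (3, 1/2, -1) → (3, 5/2, -1)
T3 translate by (-1, 3, 5): (3, 5/2, -1) → (2, 11/2, 4)
T4 shear: z ← z + 1·y: (2, 11/2, 4) → (2, 11/2, 19/2)
T5 shear: z ← z − 1/2·x: (2, 11/2, 19/2) → (2, 11/2, 17/2)
T6 reflect across z = 0: (2, 11/2, 17/2) → (2, 11/2, -17/2)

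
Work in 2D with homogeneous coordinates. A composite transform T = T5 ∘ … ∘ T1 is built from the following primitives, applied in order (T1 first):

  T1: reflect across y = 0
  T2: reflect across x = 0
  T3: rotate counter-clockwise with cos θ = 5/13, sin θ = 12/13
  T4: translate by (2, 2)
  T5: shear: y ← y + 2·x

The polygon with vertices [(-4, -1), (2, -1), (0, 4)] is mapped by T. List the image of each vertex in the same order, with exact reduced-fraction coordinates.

T1 reflect across y = 0: (-4, -1) → (-4, 1); (2, -1) → (2, 1); (0, 4) → (0, -4)
T2 reflect across x = 0: (-4, 1) → (4, 1); (2, 1) → (-2, 1); (0, -4) → (0, -4)
T3 rotate counter-clockwise with cos θ = 5/13, sin θ = 12/13: (4, 1) → (8/13, 53/13); (-2, 1) → (-22/13, -19/13); (0, -4) → (48/13, -20/13)
T4 translate by (2, 2): (8/13, 53/13) → (34/13, 79/13); (-22/13, -19/13) → (4/13, 7/13); (48/13, -20/13) → (74/13, 6/13)
T5 shear: y ← y + 2·x: (34/13, 79/13) → (34/13, 147/13); (4/13, 7/13) → (4/13, 15/13); (74/13, 6/13) → (74/13, 154/13)

image vertices: (34/13, 147/13), (4/13, 15/13), (74/13, 154/13)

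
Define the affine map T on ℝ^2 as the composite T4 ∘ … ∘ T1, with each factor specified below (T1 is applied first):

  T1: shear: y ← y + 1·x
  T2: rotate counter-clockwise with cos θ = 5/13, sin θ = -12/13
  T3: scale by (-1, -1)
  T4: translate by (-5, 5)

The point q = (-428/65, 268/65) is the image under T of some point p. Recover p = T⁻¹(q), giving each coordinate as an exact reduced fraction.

p = (-1/5, 2)

T1 = [1 0 0; 1 1 0; 0 0 1]
T2·T1 = [17/13 12/13 0; -7/13 5/13 0; 0 0 1]
T3·…·T1 = [-17/13 -12/13 0; 7/13 -5/13 0; 0 0 1]
T4·…·T1 = [-17/13 -12/13 -5; 7/13 -5/13 5; 0 0 1]
det M = 1; M⁻¹ = [-5/13 12/13 -85/13; -7/13 -17/13 50/13; 0 0 1]
M⁻¹ · (-428/65, 268/65)ᵀ = (-1/5, 2)ᵀ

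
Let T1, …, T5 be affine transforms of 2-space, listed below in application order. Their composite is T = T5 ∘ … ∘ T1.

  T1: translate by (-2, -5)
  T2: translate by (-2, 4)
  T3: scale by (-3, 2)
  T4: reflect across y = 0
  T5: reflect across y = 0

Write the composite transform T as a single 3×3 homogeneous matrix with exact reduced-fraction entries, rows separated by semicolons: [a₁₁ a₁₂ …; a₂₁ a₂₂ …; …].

T = [-3 0 12; 0 2 -2; 0 0 1]

T1 = [1 0 -2; 0 1 -5; 0 0 1]
T2·T1 = [1 0 -4; 0 1 -1; 0 0 1]
T3·…·T1 = [-3 0 12; 0 2 -2; 0 0 1]
T4·…·T1 = [-3 0 12; 0 -2 2; 0 0 1]
T5·…·T1 = [-3 0 12; 0 2 -2; 0 0 1]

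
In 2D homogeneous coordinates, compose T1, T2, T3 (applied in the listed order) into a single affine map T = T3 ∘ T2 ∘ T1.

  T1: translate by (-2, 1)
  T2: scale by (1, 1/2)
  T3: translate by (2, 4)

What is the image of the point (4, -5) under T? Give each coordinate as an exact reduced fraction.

T(p) = (4, 2)

T1 translate by (-2, 1): (4, -5) → (2, -4)
T2 scale by (1, 1/2): (2, -4) → (2, -2)
T3 translate by (2, 4): (2, -2) → (4, 2)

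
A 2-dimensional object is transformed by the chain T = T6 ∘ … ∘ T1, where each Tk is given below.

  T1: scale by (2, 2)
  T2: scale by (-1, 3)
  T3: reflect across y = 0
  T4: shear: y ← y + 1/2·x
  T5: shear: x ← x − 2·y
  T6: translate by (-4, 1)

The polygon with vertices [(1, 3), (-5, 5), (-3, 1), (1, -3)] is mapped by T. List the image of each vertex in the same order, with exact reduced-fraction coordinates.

image vertices: (32, -18), (56, -24), (8, -2), (-40, 18)

T1 scale by (2, 2): (1, 3) → (2, 6); (-5, 5) → (-10, 10); (-3, 1) → (-6, 2); (1, -3) → (2, -6)
T2 scale by (-1, 3): (2, 6) → (-2, 18); (-10, 10) → (10, 30); (-6, 2) → (6, 6); (2, -6) → (-2, -18)
T3 reflect across y = 0: (-2, 18) → (-2, -18); (10, 30) → (10, -30); (6, 6) → (6, -6); (-2, -18) → (-2, 18)
T4 shear: y ← y + 1/2·x: (-2, -18) → (-2, -19); (10, -30) → (10, -25); (6, -6) → (6, -3); (-2, 18) → (-2, 17)
T5 shear: x ← x − 2·y: (-2, -19) → (36, -19); (10, -25) → (60, -25); (6, -3) → (12, -3); (-2, 17) → (-36, 17)
T6 translate by (-4, 1): (36, -19) → (32, -18); (60, -25) → (56, -24); (12, -3) → (8, -2); (-36, 17) → (-40, 18)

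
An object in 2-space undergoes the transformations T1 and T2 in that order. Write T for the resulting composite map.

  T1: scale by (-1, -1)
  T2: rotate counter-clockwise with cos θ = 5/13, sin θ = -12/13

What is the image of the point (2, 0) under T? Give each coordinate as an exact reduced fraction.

T1 scale by (-1, -1): (2, 0) → (-2, 0)
T2 rotate counter-clockwise with cos θ = 5/13, sin θ = -12/13: (-2, 0) → (-10/13, 24/13)

T(p) = (-10/13, 24/13)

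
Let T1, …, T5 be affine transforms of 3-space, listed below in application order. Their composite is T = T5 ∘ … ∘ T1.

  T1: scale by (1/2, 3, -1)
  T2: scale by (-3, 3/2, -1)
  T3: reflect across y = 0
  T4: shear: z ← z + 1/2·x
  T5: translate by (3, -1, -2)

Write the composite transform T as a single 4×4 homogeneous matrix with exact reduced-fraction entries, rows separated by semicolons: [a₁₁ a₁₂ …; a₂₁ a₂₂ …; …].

T = [-3/2 0 0 3; 0 -9/2 0 -1; -3/4 0 1 -2; 0 0 0 1]

T1 = [1/2 0 0 0; 0 3 0 0; 0 0 -1 0; 0 0 0 1]
T2·T1 = [-3/2 0 0 0; 0 9/2 0 0; 0 0 1 0; 0 0 0 1]
T3·…·T1 = [-3/2 0 0 0; 0 -9/2 0 0; 0 0 1 0; 0 0 0 1]
T4·…·T1 = [-3/2 0 0 0; 0 -9/2 0 0; -3/4 0 1 0; 0 0 0 1]
T5·…·T1 = [-3/2 0 0 3; 0 -9/2 0 -1; -3/4 0 1 -2; 0 0 0 1]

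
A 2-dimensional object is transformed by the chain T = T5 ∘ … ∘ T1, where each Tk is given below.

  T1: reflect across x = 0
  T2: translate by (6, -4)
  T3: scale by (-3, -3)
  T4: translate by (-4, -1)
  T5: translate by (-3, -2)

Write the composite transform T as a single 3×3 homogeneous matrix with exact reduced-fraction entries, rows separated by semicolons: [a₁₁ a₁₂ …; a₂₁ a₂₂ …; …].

T = [3 0 -25; 0 -3 9; 0 0 1]

T1 = [-1 0 0; 0 1 0; 0 0 1]
T2·T1 = [-1 0 6; 0 1 -4; 0 0 1]
T3·…·T1 = [3 0 -18; 0 -3 12; 0 0 1]
T4·…·T1 = [3 0 -22; 0 -3 11; 0 0 1]
T5·…·T1 = [3 0 -25; 0 -3 9; 0 0 1]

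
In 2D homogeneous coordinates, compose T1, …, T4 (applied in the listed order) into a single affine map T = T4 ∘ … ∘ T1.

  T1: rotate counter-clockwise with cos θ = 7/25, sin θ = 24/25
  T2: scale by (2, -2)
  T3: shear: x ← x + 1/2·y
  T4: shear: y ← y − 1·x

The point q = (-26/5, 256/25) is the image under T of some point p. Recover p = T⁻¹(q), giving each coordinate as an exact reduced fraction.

T1 = [7/25 -24/25 0; 24/25 7/25 0; 0 0 1]
T2·T1 = [14/25 -48/25 0; -48/25 -14/25 0; 0 0 1]
T3·…·T1 = [-2/5 -11/5 0; -48/25 -14/25 0; 0 0 1]
T4·…·T1 = [-2/5 -11/5 0; -38/25 41/25 0; 0 0 1]
det M = -4; M⁻¹ = [-41/100 -11/20 0; -19/50 1/10 0; 0 0 1]
M⁻¹ · (-26/5, 256/25)ᵀ = (-7/2, 3)ᵀ

p = (-7/2, 3)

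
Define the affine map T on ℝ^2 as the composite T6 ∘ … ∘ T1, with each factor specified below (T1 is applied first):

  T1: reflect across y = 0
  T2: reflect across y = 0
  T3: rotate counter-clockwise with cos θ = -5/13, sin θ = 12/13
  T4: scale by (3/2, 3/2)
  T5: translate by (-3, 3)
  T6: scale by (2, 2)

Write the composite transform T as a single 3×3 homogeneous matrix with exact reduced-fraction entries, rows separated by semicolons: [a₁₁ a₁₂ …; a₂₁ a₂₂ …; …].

T1 = [1 0 0; 0 -1 0; 0 0 1]
T2·T1 = [1 0 0; 0 1 0; 0 0 1]
T3·…·T1 = [-5/13 -12/13 0; 12/13 -5/13 0; 0 0 1]
T4·…·T1 = [-15/26 -18/13 0; 18/13 -15/26 0; 0 0 1]
T5·…·T1 = [-15/26 -18/13 -3; 18/13 -15/26 3; 0 0 1]
T6·…·T1 = [-15/13 -36/13 -6; 36/13 -15/13 6; 0 0 1]

T = [-15/13 -36/13 -6; 36/13 -15/13 6; 0 0 1]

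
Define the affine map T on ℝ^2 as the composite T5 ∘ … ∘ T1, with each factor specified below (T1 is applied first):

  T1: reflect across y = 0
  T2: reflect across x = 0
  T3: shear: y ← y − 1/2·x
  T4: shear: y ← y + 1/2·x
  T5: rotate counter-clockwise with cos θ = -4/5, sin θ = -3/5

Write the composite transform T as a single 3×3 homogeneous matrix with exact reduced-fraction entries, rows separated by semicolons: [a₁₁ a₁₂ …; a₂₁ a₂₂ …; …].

T = [4/5 -3/5 0; 3/5 4/5 0; 0 0 1]

T1 = [1 0 0; 0 -1 0; 0 0 1]
T2·T1 = [-1 0 0; 0 -1 0; 0 0 1]
T3·…·T1 = [-1 0 0; 1/2 -1 0; 0 0 1]
T4·…·T1 = [-1 0 0; 0 -1 0; 0 0 1]
T5·…·T1 = [4/5 -3/5 0; 3/5 4/5 0; 0 0 1]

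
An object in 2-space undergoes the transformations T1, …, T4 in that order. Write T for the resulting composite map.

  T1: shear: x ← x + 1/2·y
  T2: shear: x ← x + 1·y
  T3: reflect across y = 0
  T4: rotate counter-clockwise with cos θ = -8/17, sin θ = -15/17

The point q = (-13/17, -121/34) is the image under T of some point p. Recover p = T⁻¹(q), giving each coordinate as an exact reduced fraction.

p = (5, -1)

T1 = [1 1/2 0; 0 1 0; 0 0 1]
T2·T1 = [1 3/2 0; 0 1 0; 0 0 1]
T3·…·T1 = [1 3/2 0; 0 -1 0; 0 0 1]
T4·…·T1 = [-8/17 -27/17 0; -15/17 -29/34 0; 0 0 1]
det M = -1; M⁻¹ = [29/34 -27/17 0; -15/17 8/17 0; 0 0 1]
M⁻¹ · (-13/17, -121/34)ᵀ = (5, -1)ᵀ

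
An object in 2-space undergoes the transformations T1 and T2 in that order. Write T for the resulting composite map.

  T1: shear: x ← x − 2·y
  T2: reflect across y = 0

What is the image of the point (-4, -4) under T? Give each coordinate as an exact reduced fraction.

T(p) = (4, 4)

T1 shear: x ← x − 2·y: (-4, -4) → (4, -4)
T2 reflect across y = 0: (4, -4) → (4, 4)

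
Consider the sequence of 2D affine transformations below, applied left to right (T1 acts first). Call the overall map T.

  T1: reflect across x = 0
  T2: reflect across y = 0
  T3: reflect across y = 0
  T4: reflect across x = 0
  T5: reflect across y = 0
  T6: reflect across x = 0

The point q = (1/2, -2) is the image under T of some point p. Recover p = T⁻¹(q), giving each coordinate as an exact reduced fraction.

p = (-1/2, 2)

T1 = [-1 0 0; 0 1 0; 0 0 1]
T2·T1 = [-1 0 0; 0 -1 0; 0 0 1]
T3·…·T1 = [-1 0 0; 0 1 0; 0 0 1]
T4·…·T1 = [1 0 0; 0 1 0; 0 0 1]
T5·…·T1 = [1 0 0; 0 -1 0; 0 0 1]
T6·…·T1 = [-1 0 0; 0 -1 0; 0 0 1]
det M = 1; M⁻¹ = [-1 0 0; 0 -1 0; 0 0 1]
M⁻¹ · (1/2, -2)ᵀ = (-1/2, 2)ᵀ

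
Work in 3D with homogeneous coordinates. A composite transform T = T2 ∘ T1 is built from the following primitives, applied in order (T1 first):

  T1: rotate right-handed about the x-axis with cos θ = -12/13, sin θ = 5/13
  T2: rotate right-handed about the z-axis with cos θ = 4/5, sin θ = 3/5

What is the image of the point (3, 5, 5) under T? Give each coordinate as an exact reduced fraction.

T1 rotate right-handed about the x-axis with cos θ = -12/13, sin θ = 5/13: (3, 5, 5) → (3, -85/13, -35/13)
T2 rotate right-handed about the z-axis with cos θ = 4/5, sin θ = 3/5: (3, -85/13, -35/13) → (411/65, -223/65, -35/13)

T(p) = (411/65, -223/65, -35/13)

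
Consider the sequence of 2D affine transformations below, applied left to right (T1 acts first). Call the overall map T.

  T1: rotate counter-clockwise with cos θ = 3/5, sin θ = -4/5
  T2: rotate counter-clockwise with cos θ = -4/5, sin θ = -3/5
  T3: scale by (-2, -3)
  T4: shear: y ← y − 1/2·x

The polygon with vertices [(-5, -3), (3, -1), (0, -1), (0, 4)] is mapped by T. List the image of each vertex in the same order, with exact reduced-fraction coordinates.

T1 rotate counter-clockwise with cos θ = 3/5, sin θ = -4/5: (-5, -3) → (-27/5, 11/5); (3, -1) → (1, -3); (0, -1) → (-4/5, -3/5); (0, 4) → (16/5, 12/5)
T2 rotate counter-clockwise with cos θ = -4/5, sin θ = -3/5: (-27/5, 11/5) → (141/25, 37/25); (1, -3) → (-13/5, 9/5); (-4/5, -3/5) → (7/25, 24/25); (16/5, 12/5) → (-28/25, -96/25)
T3 scale by (-2, -3): (141/25, 37/25) → (-282/25, -111/25); (-13/5, 9/5) → (26/5, -27/5); (7/25, 24/25) → (-14/25, -72/25); (-28/25, -96/25) → (56/25, 288/25)
T4 shear: y ← y − 1/2·x: (-282/25, -111/25) → (-282/25, 6/5); (26/5, -27/5) → (26/5, -8); (-14/25, -72/25) → (-14/25, -13/5); (56/25, 288/25) → (56/25, 52/5)

image vertices: (-282/25, 6/5), (26/5, -8), (-14/25, -13/5), (56/25, 52/5)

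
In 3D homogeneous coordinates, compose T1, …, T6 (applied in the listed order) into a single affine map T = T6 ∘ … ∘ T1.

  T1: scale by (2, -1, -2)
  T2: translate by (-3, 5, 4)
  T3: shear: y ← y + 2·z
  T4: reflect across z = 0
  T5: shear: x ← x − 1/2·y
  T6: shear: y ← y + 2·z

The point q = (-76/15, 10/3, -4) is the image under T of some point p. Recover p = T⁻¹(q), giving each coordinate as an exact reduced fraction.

p = (9/5, 5/3, 0)

T1 = [2 0 0 0; 0 -1 0 0; 0 0 -2 0; 0 0 0 1]
T2·T1 = [2 0 0 -3; 0 -1 0 5; 0 0 -2 4; 0 0 0 1]
T3·…·T1 = [2 0 0 -3; 0 -1 -4 13; 0 0 -2 4; 0 0 0 1]
T4·…·T1 = [2 0 0 -3; 0 -1 -4 13; 0 0 2 -4; 0 0 0 1]
T5·…·T1 = [2 1/2 2 -19/2; 0 -1 -4 13; 0 0 2 -4; 0 0 0 1]
T6·…·T1 = [2 1/2 2 -19/2; 0 -1 0 5; 0 0 2 -4; 0 0 0 1]
det M = -4; M⁻¹ = [1/2 1/4 -1/2 3/2; 0 -1 0 5; 0 0 1/2 2; 0 0 0 1]
M⁻¹ · (-76/15, 10/3, -4)ᵀ = (9/5, 5/3, 0)ᵀ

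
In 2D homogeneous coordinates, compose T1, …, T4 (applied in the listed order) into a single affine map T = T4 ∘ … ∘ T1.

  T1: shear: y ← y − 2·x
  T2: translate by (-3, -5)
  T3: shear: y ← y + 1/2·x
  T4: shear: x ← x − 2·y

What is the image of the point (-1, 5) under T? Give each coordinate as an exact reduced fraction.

T1 shear: y ← y − 2·x: (-1, 5) → (-1, 7)
T2 translate by (-3, -5): (-1, 7) → (-4, 2)
T3 shear: y ← y + 1/2·x: (-4, 2) → (-4, 0)
T4 shear: x ← x − 2·y: (-4, 0) → (-4, 0)

T(p) = (-4, 0)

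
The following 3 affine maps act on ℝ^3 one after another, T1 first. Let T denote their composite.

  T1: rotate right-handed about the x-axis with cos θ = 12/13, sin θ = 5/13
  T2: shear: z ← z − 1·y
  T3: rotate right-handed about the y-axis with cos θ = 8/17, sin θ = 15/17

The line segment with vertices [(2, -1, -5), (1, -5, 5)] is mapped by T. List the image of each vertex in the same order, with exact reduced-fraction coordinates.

image vertices: (-74/17, 1, -78/17), (112/13, -85/13, 45/13)

T1 rotate right-handed about the x-axis with cos θ = 12/13, sin θ = 5/13: (2, -1, -5) → (2, 1, -5); (1, -5, 5) → (1, -85/13, 35/13)
T2 shear: z ← z − 1·y: (2, 1, -5) → (2, 1, -6); (1, -85/13, 35/13) → (1, -85/13, 120/13)
T3 rotate right-handed about the y-axis with cos θ = 8/17, sin θ = 15/17: (2, 1, -6) → (-74/17, 1, -78/17); (1, -85/13, 120/13) → (112/13, -85/13, 45/13)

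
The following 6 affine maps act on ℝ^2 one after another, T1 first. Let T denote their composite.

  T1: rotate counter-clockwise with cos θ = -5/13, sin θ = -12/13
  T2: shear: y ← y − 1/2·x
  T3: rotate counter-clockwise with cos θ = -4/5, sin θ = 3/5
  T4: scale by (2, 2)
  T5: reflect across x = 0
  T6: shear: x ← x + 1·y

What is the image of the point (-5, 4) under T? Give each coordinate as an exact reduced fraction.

T1 rotate counter-clockwise with cos θ = -5/13, sin θ = -12/13: (-5, 4) → (73/13, 40/13)
T2 shear: y ← y − 1/2·x: (73/13, 40/13) → (73/13, 7/26)
T3 rotate counter-clockwise with cos θ = -4/5, sin θ = 3/5: (73/13, 7/26) → (-121/26, 41/13)
T4 scale by (2, 2): (-121/26, 41/13) → (-121/13, 82/13)
T5 reflect across x = 0: (-121/13, 82/13) → (121/13, 82/13)
T6 shear: x ← x + 1·y: (121/13, 82/13) → (203/13, 82/13)

T(p) = (203/13, 82/13)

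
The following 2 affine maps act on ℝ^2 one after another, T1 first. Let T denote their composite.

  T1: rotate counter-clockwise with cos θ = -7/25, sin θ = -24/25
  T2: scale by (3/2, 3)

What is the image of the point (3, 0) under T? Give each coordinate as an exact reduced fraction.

T(p) = (-63/50, -216/25)

T1 rotate counter-clockwise with cos θ = -7/25, sin θ = -24/25: (3, 0) → (-21/25, -72/25)
T2 scale by (3/2, 3): (-21/25, -72/25) → (-63/50, -216/25)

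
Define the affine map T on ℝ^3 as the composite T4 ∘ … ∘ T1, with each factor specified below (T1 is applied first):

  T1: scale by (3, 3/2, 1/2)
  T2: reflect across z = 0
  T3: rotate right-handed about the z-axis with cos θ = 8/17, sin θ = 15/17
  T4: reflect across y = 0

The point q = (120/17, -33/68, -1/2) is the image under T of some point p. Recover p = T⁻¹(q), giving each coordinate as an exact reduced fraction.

T1 = [3 0 0 0; 0 3/2 0 0; 0 0 1/2 0; 0 0 0 1]
T2·T1 = [3 0 0 0; 0 3/2 0 0; 0 0 -1/2 0; 0 0 0 1]
T3·…·T1 = [24/17 -45/34 0 0; 45/17 12/17 0 0; 0 0 -1/2 0; 0 0 0 1]
T4·…·T1 = [24/17 -45/34 0 0; -45/17 -12/17 0 0; 0 0 -1/2 0; 0 0 0 1]
det M = 9/4; M⁻¹ = [8/51 -5/17 0 0; -10/17 -16/51 0 0; 0 0 -2 0; 0 0 0 1]
M⁻¹ · (120/17, -33/68, -1/2)ᵀ = (5/4, -4, 1)ᵀ

p = (5/4, -4, 1)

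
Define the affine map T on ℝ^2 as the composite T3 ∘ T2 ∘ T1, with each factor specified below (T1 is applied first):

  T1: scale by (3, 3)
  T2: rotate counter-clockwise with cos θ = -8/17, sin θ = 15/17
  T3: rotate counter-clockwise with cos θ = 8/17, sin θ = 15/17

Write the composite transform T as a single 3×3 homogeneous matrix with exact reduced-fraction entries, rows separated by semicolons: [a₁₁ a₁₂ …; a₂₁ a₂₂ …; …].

T1 = [3 0 0; 0 3 0; 0 0 1]
T2·T1 = [-24/17 -45/17 0; 45/17 -24/17 0; 0 0 1]
T3·…·T1 = [-3 0 0; 0 -3 0; 0 0 1]

T = [-3 0 0; 0 -3 0; 0 0 1]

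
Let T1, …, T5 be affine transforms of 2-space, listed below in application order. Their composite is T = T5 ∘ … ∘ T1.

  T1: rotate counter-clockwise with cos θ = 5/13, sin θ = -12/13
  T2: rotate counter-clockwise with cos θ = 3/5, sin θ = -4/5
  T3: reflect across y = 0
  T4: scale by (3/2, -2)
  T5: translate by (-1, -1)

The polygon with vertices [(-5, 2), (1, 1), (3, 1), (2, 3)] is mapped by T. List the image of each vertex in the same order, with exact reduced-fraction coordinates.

image vertices: (701/130, 363/65), (-61/130, -243/65), (-259/130, -467/65), (88/65, -487/65)

T1 rotate counter-clockwise with cos θ = 5/13, sin θ = -12/13: (-5, 2) → (-1/13, 70/13); (1, 1) → (17/13, -7/13); (3, 1) → (27/13, -31/13); (2, 3) → (46/13, -9/13)
T2 rotate counter-clockwise with cos θ = 3/5, sin θ = -4/5: (-1/13, 70/13) → (277/65, 214/65); (17/13, -7/13) → (23/65, -89/65); (27/13, -31/13) → (-43/65, -201/65); (46/13, -9/13) → (102/65, -211/65)
T3 reflect across y = 0: (277/65, 214/65) → (277/65, -214/65); (23/65, -89/65) → (23/65, 89/65); (-43/65, -201/65) → (-43/65, 201/65); (102/65, -211/65) → (102/65, 211/65)
T4 scale by (3/2, -2): (277/65, -214/65) → (831/130, 428/65); (23/65, 89/65) → (69/130, -178/65); (-43/65, 201/65) → (-129/130, -402/65); (102/65, 211/65) → (153/65, -422/65)
T5 translate by (-1, -1): (831/130, 428/65) → (701/130, 363/65); (69/130, -178/65) → (-61/130, -243/65); (-129/130, -402/65) → (-259/130, -467/65); (153/65, -422/65) → (88/65, -487/65)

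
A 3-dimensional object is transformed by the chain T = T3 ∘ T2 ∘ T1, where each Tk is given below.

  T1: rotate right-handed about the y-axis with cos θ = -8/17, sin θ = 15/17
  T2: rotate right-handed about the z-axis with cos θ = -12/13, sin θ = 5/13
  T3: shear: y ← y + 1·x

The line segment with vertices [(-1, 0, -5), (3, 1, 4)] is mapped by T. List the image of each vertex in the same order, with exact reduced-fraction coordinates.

T1 rotate right-handed about the y-axis with cos θ = -8/17, sin θ = 15/17: (-1, 0, -5) → (-67/17, 0, 55/17); (3, 1, 4) → (36/17, 1, -77/17)
T2 rotate right-handed about the z-axis with cos θ = -12/13, sin θ = 5/13: (-67/17, 0, 55/17) → (804/221, -335/221, 55/17); (36/17, 1, -77/17) → (-517/221, -24/221, -77/17)
T3 shear: y ← y + 1·x: (804/221, -335/221, 55/17) → (804/221, 469/221, 55/17); (-517/221, -24/221, -77/17) → (-517/221, -541/221, -77/17)

image vertices: (804/221, 469/221, 55/17), (-517/221, -541/221, -77/17)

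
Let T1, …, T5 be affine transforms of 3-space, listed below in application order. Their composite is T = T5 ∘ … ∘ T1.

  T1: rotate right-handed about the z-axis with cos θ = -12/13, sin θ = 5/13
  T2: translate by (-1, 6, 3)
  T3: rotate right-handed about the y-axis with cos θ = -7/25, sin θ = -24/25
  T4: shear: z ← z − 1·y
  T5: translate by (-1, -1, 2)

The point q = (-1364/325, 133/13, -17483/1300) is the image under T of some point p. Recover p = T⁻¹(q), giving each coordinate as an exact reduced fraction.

p = (4, -4, 5/4)

T1 = [-12/13 -5/13 0 0; 5/13 -12/13 0 0; 0 0 1 0; 0 0 0 1]
T2·T1 = [-12/13 -5/13 0 -1; 5/13 -12/13 0 6; 0 0 1 3; 0 0 0 1]
T3·…·T1 = [84/325 7/65 -24/25 -13/5; 5/13 -12/13 0 6; -288/325 -24/65 -7/25 -9/5; 0 0 0 1]
T4·…·T1 = [84/325 7/65 -24/25 -13/5; 5/13 -12/13 0 6; -413/325 36/65 -7/25 -39/5; 0 0 0 1]
T5·…·T1 = [84/325 7/65 -24/25 -18/5; 5/13 -12/13 0 5; -413/325 36/65 -7/25 -29/5; 0 0 0 1]
det M = 1; M⁻¹ = [84/325 -163/325 -288/325 -553/325; 7/65 -84/65 -24/65 306/65; -24/25 -7/25 -7/25 -92/25; 0 0 0 1]
M⁻¹ · (-1364/325, 133/13, -17483/1300)ᵀ = (4, -4, 5/4)ᵀ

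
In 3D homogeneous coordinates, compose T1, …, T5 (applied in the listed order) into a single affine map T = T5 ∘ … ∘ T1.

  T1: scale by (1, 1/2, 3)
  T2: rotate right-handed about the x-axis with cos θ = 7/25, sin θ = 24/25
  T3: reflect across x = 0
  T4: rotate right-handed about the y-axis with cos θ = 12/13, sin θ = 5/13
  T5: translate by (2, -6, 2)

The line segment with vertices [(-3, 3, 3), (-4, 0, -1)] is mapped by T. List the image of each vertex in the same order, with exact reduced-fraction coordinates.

T1 scale by (1, 1/2, 3): (-3, 3, 3) → (-3, 3/2, 9); (-4, 0, -1) → (-4, 0, -3)
T2 rotate right-handed about the x-axis with cos θ = 7/25, sin θ = 24/25: (-3, 3/2, 9) → (-3, -411/50, 99/25); (-4, 0, -3) → (-4, 72/25, -21/25)
T3 reflect across x = 0: (-3, -411/50, 99/25) → (3, -411/50, 99/25); (-4, 72/25, -21/25) → (4, 72/25, -21/25)
T4 rotate right-handed about the y-axis with cos θ = 12/13, sin θ = 5/13: (3, -411/50, 99/25) → (279/65, -411/50, 813/325); (4, 72/25, -21/25) → (219/65, 72/25, -752/325)
T5 translate by (2, -6, 2): (279/65, -411/50, 813/325) → (409/65, -711/50, 1463/325); (219/65, 72/25, -752/325) → (349/65, -78/25, -102/325)

image vertices: (409/65, -711/50, 1463/325), (349/65, -78/25, -102/325)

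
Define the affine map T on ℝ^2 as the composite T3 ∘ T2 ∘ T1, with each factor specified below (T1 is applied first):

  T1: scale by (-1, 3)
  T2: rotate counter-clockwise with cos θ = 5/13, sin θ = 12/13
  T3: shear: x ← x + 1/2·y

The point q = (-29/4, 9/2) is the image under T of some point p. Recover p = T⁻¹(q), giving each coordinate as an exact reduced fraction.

p = (-1/2, 7/2)

T1 = [-1 0 0; 0 3 0; 0 0 1]
T2·T1 = [-5/13 -36/13 0; -12/13 15/13 0; 0 0 1]
T3·…·T1 = [-11/13 -57/26 0; -12/13 15/13 0; 0 0 1]
det M = -3; M⁻¹ = [-5/13 -19/26 0; -4/13 11/39 0; 0 0 1]
M⁻¹ · (-29/4, 9/2)ᵀ = (-1/2, 7/2)ᵀ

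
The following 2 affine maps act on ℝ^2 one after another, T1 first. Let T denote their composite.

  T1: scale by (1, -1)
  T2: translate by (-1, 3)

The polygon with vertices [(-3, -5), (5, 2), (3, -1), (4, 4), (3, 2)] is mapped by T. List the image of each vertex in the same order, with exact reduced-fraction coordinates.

T1 scale by (1, -1): (-3, -5) → (-3, 5); (5, 2) → (5, -2); (3, -1) → (3, 1); (4, 4) → (4, -4); (3, 2) → (3, -2)
T2 translate by (-1, 3): (-3, 5) → (-4, 8); (5, -2) → (4, 1); (3, 1) → (2, 4); (4, -4) → (3, -1); (3, -2) → (2, 1)

image vertices: (-4, 8), (4, 1), (2, 4), (3, -1), (2, 1)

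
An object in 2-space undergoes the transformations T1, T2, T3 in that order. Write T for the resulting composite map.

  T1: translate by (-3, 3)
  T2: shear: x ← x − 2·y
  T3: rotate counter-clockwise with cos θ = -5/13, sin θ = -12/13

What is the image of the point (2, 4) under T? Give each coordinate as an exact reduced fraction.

T(p) = (159/13, 145/13)

T1 translate by (-3, 3): (2, 4) → (-1, 7)
T2 shear: x ← x − 2·y: (-1, 7) → (-15, 7)
T3 rotate counter-clockwise with cos θ = -5/13, sin θ = -12/13: (-15, 7) → (159/13, 145/13)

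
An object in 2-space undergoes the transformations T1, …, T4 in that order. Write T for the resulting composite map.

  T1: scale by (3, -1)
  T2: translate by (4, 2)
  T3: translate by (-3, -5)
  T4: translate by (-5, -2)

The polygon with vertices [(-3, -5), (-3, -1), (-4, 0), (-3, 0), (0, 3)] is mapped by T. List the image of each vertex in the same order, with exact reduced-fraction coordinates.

image vertices: (-13, 0), (-13, -4), (-16, -5), (-13, -5), (-4, -8)

T1 scale by (3, -1): (-3, -5) → (-9, 5); (-3, -1) → (-9, 1); (-4, 0) → (-12, 0); (-3, 0) → (-9, 0); (0, 3) → (0, -3)
T2 translate by (4, 2): (-9, 5) → (-5, 7); (-9, 1) → (-5, 3); (-12, 0) → (-8, 2); (-9, 0) → (-5, 2); (0, -3) → (4, -1)
T3 translate by (-3, -5): (-5, 7) → (-8, 2); (-5, 3) → (-8, -2); (-8, 2) → (-11, -3); (-5, 2) → (-8, -3); (4, -1) → (1, -6)
T4 translate by (-5, -2): (-8, 2) → (-13, 0); (-8, -2) → (-13, -4); (-11, -3) → (-16, -5); (-8, -3) → (-13, -5); (1, -6) → (-4, -8)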